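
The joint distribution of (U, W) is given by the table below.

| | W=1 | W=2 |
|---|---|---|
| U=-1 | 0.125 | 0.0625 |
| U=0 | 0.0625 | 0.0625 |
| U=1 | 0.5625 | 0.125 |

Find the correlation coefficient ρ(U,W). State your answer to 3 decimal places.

E[U] = 0.5,  E[W] = 1.25
E[UW] = 0.5625
Cov(U,W) = E[UW] − E[U]E[W] = 0.5625 − (0.5)(1.25) = -0.0625
Var(U) = 0.625,  Var(W) = 0.1875
ρ = -0.0625 / √(0.625·0.1875) ≈ -0.183

-0.183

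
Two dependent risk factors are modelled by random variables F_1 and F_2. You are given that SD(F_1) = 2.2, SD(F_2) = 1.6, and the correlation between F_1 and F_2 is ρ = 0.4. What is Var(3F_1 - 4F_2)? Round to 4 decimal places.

50.7280

Var(F_1) = (2.2)² = 4.84;  Var(F_2) = (1.6)² = 2.56
cov(F_1,F_2) = ρ·SD(F_1)·SD(F_2) = 0.4·2.2·1.6 = 1.408
Var(3F_1 - 4F_2) = (3)²·Var(F_1) + (-4)²·Var(F_2) + 2·(3)·(-4)·cov(F_1,F_2)
= 9·4.84 + 16·2.56 + -24·1.408 = 50.728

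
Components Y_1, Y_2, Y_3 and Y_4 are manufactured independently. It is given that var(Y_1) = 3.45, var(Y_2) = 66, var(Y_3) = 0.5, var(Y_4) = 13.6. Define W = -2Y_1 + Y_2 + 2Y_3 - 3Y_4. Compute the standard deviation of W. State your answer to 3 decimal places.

By independence, var(W) = (-2)²var(Y_1) + (1)²var(Y_2) + (2)²var(Y_3) + (-3)²var(Y_4)
= (-2)²·3.45 + (1)²·66 + (2)²·0.5 + (-3)²·13.6 = 204.2
σ(W) = √204.2 ≈ 14.290

14.290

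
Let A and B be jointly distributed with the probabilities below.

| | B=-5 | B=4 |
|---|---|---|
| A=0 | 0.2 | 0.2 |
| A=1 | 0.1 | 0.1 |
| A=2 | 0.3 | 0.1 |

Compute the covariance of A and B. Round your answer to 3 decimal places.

E[A] = 1,  E[B] = -1.4
E[AB] = -2.3
cov(A,B) = E[AB] − E[A]E[B] = -2.3 − (1)(-1.4) = -0.9

-0.900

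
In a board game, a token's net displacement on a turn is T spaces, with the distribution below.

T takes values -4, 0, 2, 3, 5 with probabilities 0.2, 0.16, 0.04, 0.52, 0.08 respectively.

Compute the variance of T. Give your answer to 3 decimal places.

E[T] = (-4)(0.2) + (0)(0.16) + (2)(0.04) + (3)(0.52) + (5)(0.08) = 1.24
E[T²] = (-4)²(0.2) + (0)²(0.16) + (2)²(0.04) + (3)²(0.52) + (5)²(0.08) = 10.04
Var(T) = E[T²] − (E[T])² = 10.04 − (1.24)² = 8.5024

8.502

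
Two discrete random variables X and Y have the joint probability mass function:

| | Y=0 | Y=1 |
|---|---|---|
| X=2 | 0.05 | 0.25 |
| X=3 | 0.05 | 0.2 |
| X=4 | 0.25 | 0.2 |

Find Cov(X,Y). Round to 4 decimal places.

-0.1475

E[X] = 3.15,  E[Y] = 0.65
E[XY] = 1.9
Cov(X,Y) = E[XY] − E[X]E[Y] = 1.9 − (3.15)(0.65) = -0.1475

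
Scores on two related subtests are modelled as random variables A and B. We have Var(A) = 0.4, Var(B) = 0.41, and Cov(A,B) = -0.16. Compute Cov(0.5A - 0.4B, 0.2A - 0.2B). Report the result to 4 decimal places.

0.1016

Cov(0.5A - 0.4B, 0.2A - 0.2B) = (0.5)(0.2)Var(A) + (-0.4)(-0.2)Var(B) + [(0.5)(-0.2) + (-0.4)(0.2)]Cov(A,B)
= 0.1·0.4 + 0.08·0.41 + -0.18·-0.16 = 0.1016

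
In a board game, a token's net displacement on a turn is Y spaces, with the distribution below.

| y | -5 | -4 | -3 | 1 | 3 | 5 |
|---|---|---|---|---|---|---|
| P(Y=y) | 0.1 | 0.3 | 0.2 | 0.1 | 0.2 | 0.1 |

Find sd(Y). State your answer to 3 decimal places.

E[Y] = (-5)(0.1) + (-4)(0.3) + (-3)(0.2) + (1)(0.1) + (3)(0.2) + (5)(0.1) = -1.1
E[Y²] = (-5)²(0.1) + (-4)²(0.3) + (-3)²(0.2) + (1)²(0.1) + (3)²(0.2) + (5)²(0.1) = 13.5
Var(Y) = E[Y²] − (E[Y])² = 13.5 − (-1.1)² = 12.29
sd(Y) = √12.29 ≈ 3.506

3.506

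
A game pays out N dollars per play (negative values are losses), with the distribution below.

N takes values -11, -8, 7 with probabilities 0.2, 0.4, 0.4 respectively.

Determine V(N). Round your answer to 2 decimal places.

E[N] = (-11)(0.2) + (-8)(0.4) + (7)(0.4) = -2.6
E[N²] = (-11)²(0.2) + (-8)²(0.4) + (7)²(0.4) = 69.4
V(N) = E[N²] − (E[N])² = 69.4 − (-2.6)² = 62.64

62.64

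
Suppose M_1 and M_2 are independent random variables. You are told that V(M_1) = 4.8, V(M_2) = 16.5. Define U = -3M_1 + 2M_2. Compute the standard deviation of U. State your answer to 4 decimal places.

By independence, V(U) = (-3)²V(M_1) + (2)²V(M_2)
= (-3)²·4.8 + (2)²·16.5 = 109.2
SD(U) = √109.2 ≈ 10.4499

10.4499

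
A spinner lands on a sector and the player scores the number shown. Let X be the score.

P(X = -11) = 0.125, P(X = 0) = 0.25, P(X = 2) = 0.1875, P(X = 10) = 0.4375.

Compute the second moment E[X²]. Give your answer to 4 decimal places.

59.6250

E[X²] = (-11)²(0.125) + (0)²(0.25) + (2)²(0.1875) + (10)²(0.4375) = 59.625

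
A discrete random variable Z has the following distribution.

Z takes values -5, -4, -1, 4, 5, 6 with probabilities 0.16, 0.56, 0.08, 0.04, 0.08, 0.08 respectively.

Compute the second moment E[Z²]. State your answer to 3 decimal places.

E[Z²] = (-5)²(0.16) + (-4)²(0.56) + (-1)²(0.08) + (4)²(0.04) + (5)²(0.08) + (6)²(0.08) = 18.56

18.560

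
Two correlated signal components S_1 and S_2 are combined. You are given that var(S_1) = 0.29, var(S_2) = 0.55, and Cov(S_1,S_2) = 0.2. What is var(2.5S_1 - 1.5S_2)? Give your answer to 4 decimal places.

var(2.5S_1 - 1.5S_2) = (2.5)²·var(S_1) + (-1.5)²·var(S_2) + 2·(2.5)·(-1.5)·Cov(S_1,S_2)
= 6.25·0.29 + 2.25·0.55 + -7.5·0.2 = 1.55

1.5500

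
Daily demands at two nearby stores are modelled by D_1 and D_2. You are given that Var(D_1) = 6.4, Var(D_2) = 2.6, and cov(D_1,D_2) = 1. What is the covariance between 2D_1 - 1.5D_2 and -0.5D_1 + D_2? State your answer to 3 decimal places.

cov(2D_1 - 1.5D_2, -0.5D_1 + D_2) = (2)(-0.5)Var(D_1) + (-1.5)(1)Var(D_2) + [(2)(1) + (-1.5)(-0.5)]cov(D_1,D_2)
= -1·6.4 + -1.5·2.6 + 2.75·1 = -7.55

-7.550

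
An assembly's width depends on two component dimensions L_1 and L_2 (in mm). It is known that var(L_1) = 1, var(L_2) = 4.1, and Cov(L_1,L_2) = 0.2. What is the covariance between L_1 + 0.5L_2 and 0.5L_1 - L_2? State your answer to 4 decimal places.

Cov(L_1 + 0.5L_2, 0.5L_1 - L_2) = (1)(0.5)var(L_1) + (0.5)(-1)var(L_2) + [(1)(-1) + (0.5)(0.5)]Cov(L_1,L_2)
= 0.5·1 + -0.5·4.1 + -0.75·0.2 = -1.7

-1.7000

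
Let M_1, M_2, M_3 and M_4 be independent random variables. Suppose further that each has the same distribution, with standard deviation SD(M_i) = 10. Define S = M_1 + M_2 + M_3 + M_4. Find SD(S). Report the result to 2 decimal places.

Var(M_i) = (10)² = 100
By independence, Var(S) = (1)²Var(M_1) + (1)²Var(M_2) + (1)²Var(M_3) + (1)²Var(M_4)
= (1)²·100 + (1)²·100 + (1)²·100 + (1)²·100 = 400
SD(S) = √400 ≈ 20.00

20.00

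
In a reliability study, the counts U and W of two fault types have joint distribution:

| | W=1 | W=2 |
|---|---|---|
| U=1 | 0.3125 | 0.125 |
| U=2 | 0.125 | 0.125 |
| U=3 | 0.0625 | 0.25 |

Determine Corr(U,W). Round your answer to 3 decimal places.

E[U] = 1.875,  E[W] = 1.5
E[UW] = 3
cov(U,W) = E[UW] − E[U]E[W] = 3 − (1.875)(1.5) = 0.1875
var(U) = 0.734375,  var(W) = 0.25
ρ = 0.1875 / √(0.734375·0.25) ≈ 0.438

0.438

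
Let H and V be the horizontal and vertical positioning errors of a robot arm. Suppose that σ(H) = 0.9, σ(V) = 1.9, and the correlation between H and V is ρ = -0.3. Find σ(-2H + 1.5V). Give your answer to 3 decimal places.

3.800

Var(H) = (0.9)² = 0.81;  Var(V) = (1.9)² = 3.61
cov(H,V) = ρ·σ(H)·σ(V) = -0.3·0.9·1.9 = -0.513
Var(-2H + 1.5V) = (-2)²·Var(H) + (1.5)²·Var(V) + 2·(-2)·(1.5)·cov(H,V)
= 4·0.81 + 2.25·3.61 + -6·-0.513 = 14.4405
σ(-2H + 1.5V) = √14.4405 ≈ 3.800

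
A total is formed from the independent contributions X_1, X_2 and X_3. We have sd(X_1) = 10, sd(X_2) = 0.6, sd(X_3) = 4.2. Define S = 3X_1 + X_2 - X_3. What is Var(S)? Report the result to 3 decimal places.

Var(X_1) = 100, Var(X_2) = 0.36, Var(X_3) = 17.64
By independence, Var(S) = (3)²Var(X_1) + (1)²Var(X_2) + (-1)²Var(X_3)
= (3)²·100 + (1)²·0.36 + (-1)²·17.64 = 918

918.000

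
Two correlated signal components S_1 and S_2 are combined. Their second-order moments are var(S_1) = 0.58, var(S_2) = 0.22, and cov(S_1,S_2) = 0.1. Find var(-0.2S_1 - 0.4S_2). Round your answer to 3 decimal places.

0.074

var(-0.2S_1 - 0.4S_2) = (-0.2)²·var(S_1) + (-0.4)²·var(S_2) + 2·(-0.2)·(-0.4)·cov(S_1,S_2)
= 0.04·0.58 + 0.16·0.22 + 0.16·0.1 = 0.0744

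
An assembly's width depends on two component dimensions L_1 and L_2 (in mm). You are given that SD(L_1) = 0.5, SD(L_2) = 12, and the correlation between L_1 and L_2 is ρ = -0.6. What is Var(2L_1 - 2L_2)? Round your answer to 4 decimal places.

Var(L_1) = (0.5)² = 0.25;  Var(L_2) = (12)² = 144
Cov(L_1,L_2) = ρ·SD(L_1)·SD(L_2) = -0.6·0.5·12 = -3.6
Var(2L_1 - 2L_2) = (2)²·Var(L_1) + (-2)²·Var(L_2) + 2·(2)·(-2)·Cov(L_1,L_2)
= 4·0.25 + 4·144 + -8·-3.6 = 605.8

605.8000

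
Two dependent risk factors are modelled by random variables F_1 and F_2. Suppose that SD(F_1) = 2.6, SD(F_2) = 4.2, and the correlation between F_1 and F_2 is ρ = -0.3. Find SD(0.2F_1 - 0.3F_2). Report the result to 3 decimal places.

Var(F_1) = (2.6)² = 6.76;  Var(F_2) = (4.2)² = 17.64
cov(F_1,F_2) = ρ·SD(F_1)·SD(F_2) = -0.3·2.6·4.2 = -3.276
Var(0.2F_1 - 0.3F_2) = (0.2)²·Var(F_1) + (-0.3)²·Var(F_2) + 2·(0.2)·(-0.3)·cov(F_1,F_2)
= 0.04·6.76 + 0.09·17.64 + -0.12·-3.276 = 2.25112
SD(0.2F_1 - 0.3F_2) = √2.25112 ≈ 1.500

1.500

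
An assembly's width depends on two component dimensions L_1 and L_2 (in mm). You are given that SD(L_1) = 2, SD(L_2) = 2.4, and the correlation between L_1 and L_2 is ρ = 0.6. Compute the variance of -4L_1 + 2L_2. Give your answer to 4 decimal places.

40.9600

V(L_1) = (2)² = 4;  V(L_2) = (2.4)² = 5.76
Cov(L_1,L_2) = ρ·SD(L_1)·SD(L_2) = 0.6·2·2.4 = 2.88
V(-4L_1 + 2L_2) = (-4)²·V(L_1) + (2)²·V(L_2) + 2·(-4)·(2)·Cov(L_1,L_2)
= 16·4 + 4·5.76 + -16·2.88 = 40.96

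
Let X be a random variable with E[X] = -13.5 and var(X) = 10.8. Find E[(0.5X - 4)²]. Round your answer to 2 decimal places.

118.26

E[0.5X - 4] = 0.5·-13.5 − 4 = -10.75
var(0.5X - 4) = (0.5)²·10.8 = 2.7
E[(0.5X - 4)²] = var((0.5X - 4)) + (E[(0.5X - 4)])² = 2.7 + (-10.75)² = 118.2625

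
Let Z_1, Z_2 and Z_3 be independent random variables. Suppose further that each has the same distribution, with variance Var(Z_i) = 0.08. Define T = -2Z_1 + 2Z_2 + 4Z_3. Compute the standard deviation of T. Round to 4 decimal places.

1.3856

By independence, Var(T) = (-2)²Var(Z_1) + (2)²Var(Z_2) + (4)²Var(Z_3)
= (-2)²·0.08 + (2)²·0.08 + (4)²·0.08 = 1.92
SD(T) = √1.92 ≈ 1.3856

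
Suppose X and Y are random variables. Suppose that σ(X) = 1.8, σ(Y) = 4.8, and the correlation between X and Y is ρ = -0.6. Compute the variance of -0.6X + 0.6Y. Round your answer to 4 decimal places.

var(X) = (1.8)² = 3.24;  var(Y) = (4.8)² = 23.04
Cov(X,Y) = ρ·σ(X)·σ(Y) = -0.6·1.8·4.8 = -5.184
var(-0.6X + 0.6Y) = (-0.6)²·var(X) + (0.6)²·var(Y) + 2·(-0.6)·(0.6)·Cov(X,Y)
= 0.36·3.24 + 0.36·23.04 + -0.72·-5.184 = 13.19328

13.1933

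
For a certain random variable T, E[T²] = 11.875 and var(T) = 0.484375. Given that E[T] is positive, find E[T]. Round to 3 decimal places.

3.375

(E[T])² = E[T²] − var(T) = 11.875 − 0.484375 = 11.390625
E[T] = √11.390625 = 3.375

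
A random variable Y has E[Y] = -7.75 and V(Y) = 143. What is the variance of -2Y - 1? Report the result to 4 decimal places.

V(-2Y - 1) = (-2)²·V(Y) = 4·143 = 572

572.0000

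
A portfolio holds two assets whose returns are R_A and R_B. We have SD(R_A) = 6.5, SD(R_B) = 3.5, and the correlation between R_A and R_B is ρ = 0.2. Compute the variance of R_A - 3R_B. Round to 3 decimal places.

125.200

Var(R_A) = (6.5)² = 42.25;  Var(R_B) = (3.5)² = 12.25
Cov(R_A,R_B) = ρ·SD(R_A)·SD(R_B) = 0.2·6.5·3.5 = 4.55
Var(R_A - 3R_B) = (1)²·Var(R_A) + (-3)²·Var(R_B) + 2·(1)·(-3)·Cov(R_A,R_B)
= 1·42.25 + 9·12.25 + -6·4.55 = 125.2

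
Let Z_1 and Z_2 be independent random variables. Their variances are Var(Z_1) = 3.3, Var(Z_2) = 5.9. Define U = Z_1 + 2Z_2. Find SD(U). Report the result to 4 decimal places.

By independence, Var(U) = (1)²Var(Z_1) + (2)²Var(Z_2)
= (1)²·3.3 + (2)²·5.9 = 26.9
SD(U) = √26.9 ≈ 5.1865

5.1865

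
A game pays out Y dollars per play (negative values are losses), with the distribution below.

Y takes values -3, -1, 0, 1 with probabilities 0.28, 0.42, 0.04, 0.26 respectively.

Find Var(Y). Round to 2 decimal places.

E[Y] = (-3)(0.28) + (-1)(0.42) + (0)(0.04) + (1)(0.26) = -1
E[Y²] = (-3)²(0.28) + (-1)²(0.42) + (0)²(0.04) + (1)²(0.26) = 3.2
Var(Y) = E[Y²] − (E[Y])² = 3.2 − (-1)² = 2.2

2.20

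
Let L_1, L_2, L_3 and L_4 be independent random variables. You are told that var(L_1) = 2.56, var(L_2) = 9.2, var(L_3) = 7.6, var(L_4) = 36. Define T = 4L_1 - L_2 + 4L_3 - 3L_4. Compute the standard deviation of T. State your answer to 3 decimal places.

22.266

By independence, var(T) = (4)²var(L_1) + (-1)²var(L_2) + (4)²var(L_3) + (-3)²var(L_4)
= (4)²·2.56 + (-1)²·9.2 + (4)²·7.6 + (-3)²·36 = 495.76
SD(T) = √495.76 ≈ 22.266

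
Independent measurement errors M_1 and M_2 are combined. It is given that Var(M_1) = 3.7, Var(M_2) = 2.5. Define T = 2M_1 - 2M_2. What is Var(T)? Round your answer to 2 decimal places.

24.80

By independence, Var(T) = (2)²Var(M_1) + (-2)²Var(M_2)
= (2)²·3.7 + (-2)²·2.5 = 24.8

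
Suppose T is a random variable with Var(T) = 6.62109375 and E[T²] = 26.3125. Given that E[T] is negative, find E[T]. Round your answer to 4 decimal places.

(E[T])² = E[T²] − Var(T) = 26.3125 − 6.62109375 = 19.69140625
E[T] = −√19.69140625 = -4.4375

-4.4375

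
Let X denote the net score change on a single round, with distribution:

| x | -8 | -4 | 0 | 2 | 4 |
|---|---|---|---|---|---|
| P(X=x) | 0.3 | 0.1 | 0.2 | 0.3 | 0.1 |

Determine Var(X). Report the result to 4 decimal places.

20.3600

E[X] = (-8)(0.3) + (-4)(0.1) + (0)(0.2) + (2)(0.3) + (4)(0.1) = -1.8
E[X²] = (-8)²(0.3) + (-4)²(0.1) + (0)²(0.2) + (2)²(0.3) + (4)²(0.1) = 23.6
Var(X) = E[X²] − (E[X])² = 23.6 − (-1.8)² = 20.36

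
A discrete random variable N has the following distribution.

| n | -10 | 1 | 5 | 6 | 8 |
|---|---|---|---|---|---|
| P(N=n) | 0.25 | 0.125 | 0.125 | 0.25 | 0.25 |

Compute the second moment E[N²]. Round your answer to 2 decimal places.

E[N²] = (-10)²(0.25) + (1)²(0.125) + (5)²(0.125) + (6)²(0.25) + (8)²(0.25) = 53.25

53.25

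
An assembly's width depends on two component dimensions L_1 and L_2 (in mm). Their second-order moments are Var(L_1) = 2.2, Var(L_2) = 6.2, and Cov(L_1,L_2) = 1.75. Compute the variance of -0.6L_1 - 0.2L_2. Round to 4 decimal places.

1.4600

Var(-0.6L_1 - 0.2L_2) = (-0.6)²·Var(L_1) + (-0.2)²·Var(L_2) + 2·(-0.6)·(-0.2)·Cov(L_1,L_2)
= 0.36·2.2 + 0.04·6.2 + 0.24·1.75 = 1.46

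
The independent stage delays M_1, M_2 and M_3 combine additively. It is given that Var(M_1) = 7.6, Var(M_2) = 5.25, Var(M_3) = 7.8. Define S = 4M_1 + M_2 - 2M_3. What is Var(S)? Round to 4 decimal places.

158.0500

By independence, Var(S) = (4)²Var(M_1) + (1)²Var(M_2) + (-2)²Var(M_3)
= (4)²·7.6 + (1)²·5.25 + (-2)²·7.8 = 158.05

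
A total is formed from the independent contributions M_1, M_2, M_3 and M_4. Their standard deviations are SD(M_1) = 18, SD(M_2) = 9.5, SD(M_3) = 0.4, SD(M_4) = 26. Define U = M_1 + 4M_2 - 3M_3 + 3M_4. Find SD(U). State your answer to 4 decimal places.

88.6196

var(M_1) = 324, var(M_2) = 90.25, var(M_3) = 0.16, var(M_4) = 676
By independence, var(U) = (1)²var(M_1) + (4)²var(M_2) + (-3)²var(M_3) + (3)²var(M_4)
= (1)²·324 + (4)²·90.25 + (-3)²·0.16 + (3)²·676 = 7853.44
SD(U) = √7853.44 ≈ 88.6196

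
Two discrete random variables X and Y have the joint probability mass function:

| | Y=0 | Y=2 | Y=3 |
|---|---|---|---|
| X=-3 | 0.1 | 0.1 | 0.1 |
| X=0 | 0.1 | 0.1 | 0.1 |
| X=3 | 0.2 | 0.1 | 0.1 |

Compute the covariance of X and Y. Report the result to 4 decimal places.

-0.4500

E[X] = 0.3,  E[Y] = 1.5
E[XY] = 0
Cov(X,Y) = E[XY] − E[X]E[Y] = 0 − (0.3)(1.5) = -0.45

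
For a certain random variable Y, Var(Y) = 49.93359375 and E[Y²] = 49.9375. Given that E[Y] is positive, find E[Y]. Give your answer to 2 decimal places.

(E[Y])² = E[Y²] − Var(Y) = 49.9375 − 49.93359375 = 0.00390625
E[Y] = √0.00390625 = 0.0625

0.06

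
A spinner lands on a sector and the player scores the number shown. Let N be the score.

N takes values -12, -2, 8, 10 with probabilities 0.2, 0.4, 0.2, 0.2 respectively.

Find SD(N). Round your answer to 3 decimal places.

E[N] = (-12)(0.2) + (-2)(0.4) + (8)(0.2) + (10)(0.2) = 0.4
E[N²] = (-12)²(0.2) + (-2)²(0.4) + (8)²(0.2) + (10)²(0.2) = 63.2
Var(N) = E[N²] − (E[N])² = 63.2 − (0.4)² = 63.04
SD(N) = √63.04 ≈ 7.940

7.940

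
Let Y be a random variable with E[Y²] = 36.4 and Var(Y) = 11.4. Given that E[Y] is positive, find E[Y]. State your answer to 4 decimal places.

5.0000

(E[Y])² = E[Y²] − Var(Y) = 36.4 − 11.4 = 25
E[Y] = √25 = 5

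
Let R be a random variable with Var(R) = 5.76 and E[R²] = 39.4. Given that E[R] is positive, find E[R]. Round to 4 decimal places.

5.8000

(E[R])² = E[R²] − Var(R) = 39.4 − 5.76 = 33.64
E[R] = √33.64 = 5.8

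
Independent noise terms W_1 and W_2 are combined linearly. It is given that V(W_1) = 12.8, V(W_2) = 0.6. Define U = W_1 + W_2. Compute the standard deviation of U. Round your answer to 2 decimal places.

3.66

By independence, V(U) = (1)²V(W_1) + (1)²V(W_2)
= (1)²·12.8 + (1)²·0.6 = 13.4
sd(U) = √13.4 ≈ 3.66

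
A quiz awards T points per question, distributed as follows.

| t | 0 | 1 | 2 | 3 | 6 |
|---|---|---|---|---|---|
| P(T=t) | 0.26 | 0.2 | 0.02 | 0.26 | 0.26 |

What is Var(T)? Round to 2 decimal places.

E[T] = (0)(0.26) + (1)(0.2) + (2)(0.02) + (3)(0.26) + (6)(0.26) = 2.58
E[T²] = (0)²(0.26) + (1)²(0.2) + (2)²(0.02) + (3)²(0.26) + (6)²(0.26) = 11.98
Var(T) = E[T²] − (E[T])² = 11.98 − (2.58)² = 5.3236

5.32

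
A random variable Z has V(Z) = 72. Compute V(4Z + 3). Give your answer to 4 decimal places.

V(4Z + 3) = (4)²·V(Z) = 16·72 = 1152

1152.0000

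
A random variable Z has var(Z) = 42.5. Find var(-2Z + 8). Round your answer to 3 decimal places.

var(-2Z + 8) = (-2)²·var(Z) = 4·42.5 = 170

170.000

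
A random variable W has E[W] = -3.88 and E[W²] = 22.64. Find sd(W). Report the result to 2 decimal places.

2.75

Var(W) = 22.64 − (-3.88)² = 7.5856
sd(W) = √7.5856 ≈ 2.75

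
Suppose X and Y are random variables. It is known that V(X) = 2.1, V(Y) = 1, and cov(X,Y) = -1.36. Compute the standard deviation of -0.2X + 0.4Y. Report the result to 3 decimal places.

0.679

V(-0.2X + 0.4Y) = (-0.2)²·V(X) + (0.4)²·V(Y) + 2·(-0.2)·(0.4)·cov(X,Y)
= 0.04·2.1 + 0.16·1 + -0.16·-1.36 = 0.4616
SD(-0.2X + 0.4Y) = √0.4616 ≈ 0.679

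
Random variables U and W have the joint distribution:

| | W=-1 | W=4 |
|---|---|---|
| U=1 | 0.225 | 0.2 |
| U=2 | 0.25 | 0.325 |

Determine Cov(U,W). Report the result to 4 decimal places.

E[U] = 1.575,  E[W] = 1.625
E[UW] = 2.675
Cov(U,W) = E[UW] − E[U]E[W] = 2.675 − (1.575)(1.625) = 0.115625

0.1156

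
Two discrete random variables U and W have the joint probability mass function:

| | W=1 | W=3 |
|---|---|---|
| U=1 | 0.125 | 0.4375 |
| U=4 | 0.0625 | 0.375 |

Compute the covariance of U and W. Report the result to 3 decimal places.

E[U] = 2.3125,  E[W] = 2.625
E[UW] = 6.1875
cov(U,W) = E[UW] − E[U]E[W] = 6.1875 − (2.3125)(2.625) = 0.1171875

0.117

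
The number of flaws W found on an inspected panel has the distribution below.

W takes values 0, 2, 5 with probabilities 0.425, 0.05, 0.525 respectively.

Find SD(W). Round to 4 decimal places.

2.4289

E[W] = (0)(0.425) + (2)(0.05) + (5)(0.525) = 2.725
E[W²] = (0)²(0.425) + (2)²(0.05) + (5)²(0.525) = 13.325
Var(W) = E[W²] − (E[W])² = 13.325 − (2.725)² = 5.899375
SD(W) = √5.899375 ≈ 2.4289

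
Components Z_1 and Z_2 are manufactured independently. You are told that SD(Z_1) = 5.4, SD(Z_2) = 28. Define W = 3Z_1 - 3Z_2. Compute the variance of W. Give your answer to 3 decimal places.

Var(Z_1) = 29.16, Var(Z_2) = 784
By independence, Var(W) = (3)²Var(Z_1) + (-3)²Var(Z_2)
= (3)²·29.16 + (-3)²·784 = 7318.44

7318.440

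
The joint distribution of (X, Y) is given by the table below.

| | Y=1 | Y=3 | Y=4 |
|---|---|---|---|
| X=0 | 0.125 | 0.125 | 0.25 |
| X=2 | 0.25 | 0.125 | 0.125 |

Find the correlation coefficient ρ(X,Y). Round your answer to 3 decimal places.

-0.285

E[X] = 1,  E[Y] = 2.625
E[XY] = 2.25
cov(X,Y) = E[XY] − E[X]E[Y] = 2.25 − (1)(2.625) = -0.375
var(X) = 1,  var(Y) = 1.734375
ρ = -0.375 / √(1·1.734375) ≈ -0.285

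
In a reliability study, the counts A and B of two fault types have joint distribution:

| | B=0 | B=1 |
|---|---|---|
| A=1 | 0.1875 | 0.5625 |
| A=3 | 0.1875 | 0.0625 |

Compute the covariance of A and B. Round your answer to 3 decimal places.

E[A] = 1.5,  E[B] = 0.625
E[AB] = 0.75
Cov(A,B) = E[AB] − E[A]E[B] = 0.75 − (1.5)(0.625) = -0.1875

-0.188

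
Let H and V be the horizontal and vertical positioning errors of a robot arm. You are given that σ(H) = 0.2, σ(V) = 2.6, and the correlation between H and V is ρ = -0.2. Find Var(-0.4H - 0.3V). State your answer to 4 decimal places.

Var(H) = (0.2)² = 0.04;  Var(V) = (2.6)² = 6.76
Cov(H,V) = ρ·σ(H)·σ(V) = -0.2·0.2·2.6 = -0.104
Var(-0.4H - 0.3V) = (-0.4)²·Var(H) + (-0.3)²·Var(V) + 2·(-0.4)·(-0.3)·Cov(H,V)
= 0.16·0.04 + 0.09·6.76 + 0.24·-0.104 = 0.58984

0.5898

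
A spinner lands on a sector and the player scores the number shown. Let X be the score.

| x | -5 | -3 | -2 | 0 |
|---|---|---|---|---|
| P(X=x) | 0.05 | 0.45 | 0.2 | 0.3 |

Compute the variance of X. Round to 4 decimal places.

2.1000

E[X] = (-5)(0.05) + (-3)(0.45) + (-2)(0.2) + (0)(0.3) = -2
E[X²] = (-5)²(0.05) + (-3)²(0.45) + (-2)²(0.2) + (0)²(0.3) = 6.1
Var(X) = E[X²] − (E[X])² = 6.1 − (-2)² = 2.1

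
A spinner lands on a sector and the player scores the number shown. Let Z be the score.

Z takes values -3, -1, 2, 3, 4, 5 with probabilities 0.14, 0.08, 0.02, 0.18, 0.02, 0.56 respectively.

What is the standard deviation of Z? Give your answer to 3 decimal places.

E[Z] = (-3)(0.14) + (-1)(0.08) + (2)(0.02) + (3)(0.18) + (4)(0.02) + (5)(0.56) = 2.96
E[Z²] = (-3)²(0.14) + (-1)²(0.08) + (2)²(0.02) + (3)²(0.18) + (4)²(0.02) + (5)²(0.56) = 17.36
Var(Z) = E[Z²] − (E[Z])² = 17.36 − (2.96)² = 8.5984
SD(Z) = √8.5984 ≈ 2.932

2.932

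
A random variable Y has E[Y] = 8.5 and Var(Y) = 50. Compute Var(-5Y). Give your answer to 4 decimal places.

1250.0000

Var(-5Y) = (-5)²·Var(Y) = 25·50 = 1250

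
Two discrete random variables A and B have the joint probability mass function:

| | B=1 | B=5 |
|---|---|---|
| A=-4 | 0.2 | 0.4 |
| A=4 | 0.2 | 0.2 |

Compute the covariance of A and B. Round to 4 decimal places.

E[A] = -0.8,  E[B] = 3.4
E[AB] = -4
Cov(A,B) = E[AB] − E[A]E[B] = -4 − (-0.8)(3.4) = -1.28

-1.2800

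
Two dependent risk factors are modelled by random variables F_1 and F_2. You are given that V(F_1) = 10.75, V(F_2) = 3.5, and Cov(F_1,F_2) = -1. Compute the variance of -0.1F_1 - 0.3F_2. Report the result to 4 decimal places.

V(-0.1F_1 - 0.3F_2) = (-0.1)²·V(F_1) + (-0.3)²·V(F_2) + 2·(-0.1)·(-0.3)·Cov(F_1,F_2)
= 0.01·10.75 + 0.09·3.5 + 0.06·-1 = 0.3625

0.3625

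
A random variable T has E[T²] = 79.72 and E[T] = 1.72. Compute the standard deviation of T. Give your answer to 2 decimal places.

8.76

V(T) = 79.72 − (1.72)² = 76.7616
σ(T) = √76.7616 ≈ 8.76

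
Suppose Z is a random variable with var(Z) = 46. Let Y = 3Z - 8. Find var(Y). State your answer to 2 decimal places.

var(3Z - 8) = (3)²·var(Z) = 9·46 = 414

414.00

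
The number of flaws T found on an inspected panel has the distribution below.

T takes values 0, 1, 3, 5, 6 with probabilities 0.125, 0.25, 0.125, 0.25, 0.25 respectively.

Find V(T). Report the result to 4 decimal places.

5.2344

E[T] = (0)(0.125) + (1)(0.25) + (3)(0.125) + (5)(0.25) + (6)(0.25) = 3.375
E[T²] = (0)²(0.125) + (1)²(0.25) + (3)²(0.125) + (5)²(0.25) + (6)²(0.25) = 16.625
V(T) = E[T²] − (E[T])² = 16.625 − (3.375)² = 5.234375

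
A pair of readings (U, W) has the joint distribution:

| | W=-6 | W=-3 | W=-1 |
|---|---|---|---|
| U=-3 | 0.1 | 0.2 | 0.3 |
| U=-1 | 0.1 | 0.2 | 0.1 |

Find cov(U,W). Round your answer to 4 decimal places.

E[U] = -2.2,  E[W] = -2.8
E[UW] = 5.8
cov(U,W) = E[UW] − E[U]E[W] = 5.8 − (-2.2)(-2.8) = -0.36

-0.3600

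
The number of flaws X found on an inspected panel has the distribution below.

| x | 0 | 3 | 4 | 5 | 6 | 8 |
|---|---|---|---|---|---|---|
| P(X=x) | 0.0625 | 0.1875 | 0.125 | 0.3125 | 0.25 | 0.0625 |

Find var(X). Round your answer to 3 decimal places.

3.109

E[X] = (0)(0.0625) + (3)(0.1875) + (4)(0.125) + (5)(0.3125) + (6)(0.25) + (8)(0.0625) = 4.625
E[X²] = (0)²(0.0625) + (3)²(0.1875) + (4)²(0.125) + (5)²(0.3125) + (6)²(0.25) + (8)²(0.0625) = 24.5
var(X) = E[X²] − (E[X])² = 24.5 − (4.625)² = 3.109375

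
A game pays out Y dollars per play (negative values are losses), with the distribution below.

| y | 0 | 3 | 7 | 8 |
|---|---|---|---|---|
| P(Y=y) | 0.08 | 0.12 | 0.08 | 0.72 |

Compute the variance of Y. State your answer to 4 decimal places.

6.4576

E[Y] = (0)(0.08) + (3)(0.12) + (7)(0.08) + (8)(0.72) = 6.68
E[Y²] = (0)²(0.08) + (3)²(0.12) + (7)²(0.08) + (8)²(0.72) = 51.08
V(Y) = E[Y²] − (E[Y])² = 51.08 − (6.68)² = 6.4576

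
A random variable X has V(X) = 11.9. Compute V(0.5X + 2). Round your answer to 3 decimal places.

2.975

V(0.5X + 2) = (0.5)²·V(X) = 0.25·11.9 = 2.975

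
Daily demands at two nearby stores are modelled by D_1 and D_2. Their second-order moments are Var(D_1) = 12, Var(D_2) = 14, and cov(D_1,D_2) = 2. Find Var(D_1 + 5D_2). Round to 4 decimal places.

382.0000

Var(D_1 + 5D_2) = (1)²·Var(D_1) + (5)²·Var(D_2) + 2·(1)·(5)·cov(D_1,D_2)
= 1·12 + 25·14 + 10·2 = 382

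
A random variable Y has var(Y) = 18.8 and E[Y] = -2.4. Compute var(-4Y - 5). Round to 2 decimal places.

var(-4Y - 5) = (-4)²·var(Y) = 16·18.8 = 300.8

300.80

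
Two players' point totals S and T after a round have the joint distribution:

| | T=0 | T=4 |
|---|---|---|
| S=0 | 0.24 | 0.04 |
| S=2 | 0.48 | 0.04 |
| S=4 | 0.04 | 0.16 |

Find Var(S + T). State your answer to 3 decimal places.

E[S] = 1.84,  E[T] = 0.96,  E[ST] = 2.88
Var(S) = 5.28 − (1.84)² = 1.8944;  Var(T) = 3.84 − (0.96)² = 2.9184
Cov(S,T) = 2.88 − (1.84)(0.96) = 1.1136
Var(S + T) = (1)²·1.8944 + (1)²·2.9184 + 2·(1)·(1)·1.1136 = 7.04

7.040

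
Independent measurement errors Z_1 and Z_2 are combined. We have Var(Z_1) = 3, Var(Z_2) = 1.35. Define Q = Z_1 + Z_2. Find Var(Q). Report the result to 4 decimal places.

By independence, Var(Q) = (1)²Var(Z_1) + (1)²Var(Z_2)
= (1)²·3 + (1)²·1.35 = 4.35

4.3500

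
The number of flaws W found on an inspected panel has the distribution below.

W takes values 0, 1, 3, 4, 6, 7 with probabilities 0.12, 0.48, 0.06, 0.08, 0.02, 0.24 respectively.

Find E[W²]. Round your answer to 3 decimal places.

14.780

E[W²] = (0)²(0.12) + (1)²(0.48) + (3)²(0.06) + (4)²(0.08) + (6)²(0.02) + (7)²(0.24) = 14.78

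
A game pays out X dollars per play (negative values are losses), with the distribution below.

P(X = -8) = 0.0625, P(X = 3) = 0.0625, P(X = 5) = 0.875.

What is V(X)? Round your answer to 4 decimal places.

E[X] = (-8)(0.0625) + (3)(0.0625) + (5)(0.875) = 4.0625
E[X²] = (-8)²(0.0625) + (3)²(0.0625) + (5)²(0.875) = 26.4375
V(X) = E[X²] − (E[X])² = 26.4375 − (4.0625)² = 9.93359375

9.9336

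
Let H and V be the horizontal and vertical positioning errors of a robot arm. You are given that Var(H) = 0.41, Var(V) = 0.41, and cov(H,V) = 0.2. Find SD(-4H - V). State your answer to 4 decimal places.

Var(-4H - V) = (-4)²·Var(H) + (-1)²·Var(V) + 2·(-4)·(-1)·cov(H,V)
= 16·0.41 + 1·0.41 + 8·0.2 = 8.57
SD(-4H - V) = √8.57 ≈ 2.9275

2.9275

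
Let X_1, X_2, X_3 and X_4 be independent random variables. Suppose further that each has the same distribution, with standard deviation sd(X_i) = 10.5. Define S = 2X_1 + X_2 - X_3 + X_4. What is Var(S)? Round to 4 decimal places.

771.7500

Var(X_i) = (10.5)² = 110.25
By independence, Var(S) = (2)²Var(X_1) + (1)²Var(X_2) + (-1)²Var(X_3) + (1)²Var(X_4)
= (2)²·110.25 + (1)²·110.25 + (-1)²·110.25 + (1)²·110.25 = 771.75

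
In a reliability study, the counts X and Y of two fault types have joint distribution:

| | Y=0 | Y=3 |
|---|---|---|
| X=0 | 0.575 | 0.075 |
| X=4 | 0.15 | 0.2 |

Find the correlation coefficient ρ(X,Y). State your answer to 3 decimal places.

0.487

E[X] = 1.4,  E[Y] = 0.825
E[XY] = 2.4
Cov(X,Y) = E[XY] − E[X]E[Y] = 2.4 − (1.4)(0.825) = 1.245
var(X) = 3.64,  var(Y) = 1.794375
ρ = 1.245 / √(3.64·1.794375) ≈ 0.487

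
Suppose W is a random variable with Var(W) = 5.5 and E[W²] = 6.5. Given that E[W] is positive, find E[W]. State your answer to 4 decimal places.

1.0000

(E[W])² = E[W²] − Var(W) = 6.5 − 5.5 = 1
E[W] = √1 = 1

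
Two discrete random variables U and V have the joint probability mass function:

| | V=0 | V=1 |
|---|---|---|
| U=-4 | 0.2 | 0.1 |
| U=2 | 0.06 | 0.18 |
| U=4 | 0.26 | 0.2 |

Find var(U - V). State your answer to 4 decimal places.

E[U] = 1.12,  E[V] = 0.48,  E[UV] = 0.76
var(U) = 13.12 − (1.12)² = 11.8656;  var(V) = 0.48 − (0.48)² = 0.2496
cov(U,V) = 0.76 − (1.12)(0.48) = 0.2224
var(U - V) = (1)²·11.8656 + (-1)²·0.2496 + 2·(1)·(-1)·0.2224 = 11.6704

11.6704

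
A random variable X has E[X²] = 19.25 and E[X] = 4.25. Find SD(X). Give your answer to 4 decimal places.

Var(X) = 19.25 − (4.25)² = 1.1875
SD(X) = √1.1875 ≈ 1.0897

1.0897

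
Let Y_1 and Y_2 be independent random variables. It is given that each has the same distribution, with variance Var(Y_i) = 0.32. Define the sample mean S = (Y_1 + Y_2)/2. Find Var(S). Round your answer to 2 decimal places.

0.16

By independence, Var(S) = (0.5)²Var(Y_1) + (0.5)²Var(Y_2)
= (0.5)²·0.32 + (0.5)²·0.32 = 0.16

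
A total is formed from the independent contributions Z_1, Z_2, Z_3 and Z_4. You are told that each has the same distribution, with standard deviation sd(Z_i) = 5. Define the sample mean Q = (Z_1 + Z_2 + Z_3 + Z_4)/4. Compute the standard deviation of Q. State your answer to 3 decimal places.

2.500

V(Z_i) = (5)² = 25
By independence, V(Q) = (0.25)²V(Z_1) + (0.25)²V(Z_2) + (0.25)²V(Z_3) + (0.25)²V(Z_4)
= (0.25)²·25 + (0.25)²·25 + (0.25)²·25 + (0.25)²·25 = 6.25
sd(Q) = √6.25 ≈ 2.500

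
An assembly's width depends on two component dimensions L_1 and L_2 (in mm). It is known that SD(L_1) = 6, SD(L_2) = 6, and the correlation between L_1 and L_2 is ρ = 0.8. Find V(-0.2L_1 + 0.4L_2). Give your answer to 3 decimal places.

V(L_1) = (6)² = 36;  V(L_2) = (6)² = 36
Cov(L_1,L_2) = ρ·SD(L_1)·SD(L_2) = 0.8·6·6 = 28.8
V(-0.2L_1 + 0.4L_2) = (-0.2)²·V(L_1) + (0.4)²·V(L_2) + 2·(-0.2)·(0.4)·Cov(L_1,L_2)
= 0.04·36 + 0.16·36 + -0.16·28.8 = 2.592

2.592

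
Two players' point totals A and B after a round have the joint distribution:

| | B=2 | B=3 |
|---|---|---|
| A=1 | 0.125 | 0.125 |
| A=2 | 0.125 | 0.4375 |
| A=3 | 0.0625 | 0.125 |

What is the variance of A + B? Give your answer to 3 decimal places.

0.734

E[A] = 1.9375,  E[B] = 2.6875,  E[AB] = 5.25
Var(A) = 4.1875 − (1.9375)² = 0.43359375;  Var(B) = 7.4375 − (2.6875)² = 0.21484375
Cov(A,B) = 5.25 − (1.9375)(2.6875) = 0.04296875
Var(A + B) = (1)²·0.43359375 + (1)²·0.21484375 + 2·(1)·(1)·0.04296875 = 0.734375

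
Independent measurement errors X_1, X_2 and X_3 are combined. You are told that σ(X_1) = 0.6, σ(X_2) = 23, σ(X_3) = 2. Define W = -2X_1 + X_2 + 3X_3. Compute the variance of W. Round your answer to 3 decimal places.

Var(X_1) = 0.36, Var(X_2) = 529, Var(X_3) = 4
By independence, Var(W) = (-2)²Var(X_1) + (1)²Var(X_2) + (3)²Var(X_3)
= (-2)²·0.36 + (1)²·529 + (3)²·4 = 566.44

566.440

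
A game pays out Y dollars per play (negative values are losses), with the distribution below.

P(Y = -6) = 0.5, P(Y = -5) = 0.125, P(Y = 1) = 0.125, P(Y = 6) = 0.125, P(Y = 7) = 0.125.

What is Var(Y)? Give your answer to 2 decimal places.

E[Y] = (-6)(0.5) + (-5)(0.125) + (1)(0.125) + (6)(0.125) + (7)(0.125) = -1.875
E[Y²] = (-6)²(0.5) + (-5)²(0.125) + (1)²(0.125) + (6)²(0.125) + (7)²(0.125) = 31.875
Var(Y) = E[Y²] − (E[Y])² = 31.875 − (-1.875)² = 28.359375

28.36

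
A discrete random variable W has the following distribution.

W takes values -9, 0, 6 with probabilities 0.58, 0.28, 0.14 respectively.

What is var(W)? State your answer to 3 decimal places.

E[W] = (-9)(0.58) + (0)(0.28) + (6)(0.14) = -4.38
E[W²] = (-9)²(0.58) + (0)²(0.28) + (6)²(0.14) = 52.02
var(W) = E[W²] − (E[W])² = 52.02 − (-4.38)² = 32.8356

32.836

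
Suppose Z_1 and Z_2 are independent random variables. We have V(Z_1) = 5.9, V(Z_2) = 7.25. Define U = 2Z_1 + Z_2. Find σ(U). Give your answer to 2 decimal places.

By independence, V(U) = (2)²V(Z_1) + (1)²V(Z_2)
= (2)²·5.9 + (1)²·7.25 = 30.85
σ(U) = √30.85 ≈ 5.55

5.55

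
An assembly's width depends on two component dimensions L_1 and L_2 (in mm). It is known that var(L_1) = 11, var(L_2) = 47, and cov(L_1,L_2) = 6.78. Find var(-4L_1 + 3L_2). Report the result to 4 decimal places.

436.2800

var(-4L_1 + 3L_2) = (-4)²·var(L_1) + (3)²·var(L_2) + 2·(-4)·(3)·cov(L_1,L_2)
= 16·11 + 9·47 + -24·6.78 = 436.28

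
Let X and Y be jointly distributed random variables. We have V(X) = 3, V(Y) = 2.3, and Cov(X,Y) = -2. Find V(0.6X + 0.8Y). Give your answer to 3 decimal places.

0.632

V(0.6X + 0.8Y) = (0.6)²·V(X) + (0.8)²·V(Y) + 2·(0.6)·(0.8)·Cov(X,Y)
= 0.36·3 + 0.64·2.3 + 0.96·-2 = 0.632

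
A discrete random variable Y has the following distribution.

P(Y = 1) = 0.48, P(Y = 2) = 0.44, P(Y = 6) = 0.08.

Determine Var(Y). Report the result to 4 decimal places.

1.7344

E[Y] = (1)(0.48) + (2)(0.44) + (6)(0.08) = 1.84
E[Y²] = (1)²(0.48) + (2)²(0.44) + (6)²(0.08) = 5.12
Var(Y) = E[Y²] − (E[Y])² = 5.12 − (1.84)² = 1.7344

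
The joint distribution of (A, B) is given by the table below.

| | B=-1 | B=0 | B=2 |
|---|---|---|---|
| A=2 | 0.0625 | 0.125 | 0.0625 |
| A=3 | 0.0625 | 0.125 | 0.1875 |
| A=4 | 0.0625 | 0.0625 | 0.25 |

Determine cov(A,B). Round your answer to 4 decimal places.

0.2734

E[A] = 3.125,  E[B] = 0.8125
E[AB] = 2.8125
cov(A,B) = E[AB] − E[A]E[B] = 2.8125 − (3.125)(0.8125) = 0.2734375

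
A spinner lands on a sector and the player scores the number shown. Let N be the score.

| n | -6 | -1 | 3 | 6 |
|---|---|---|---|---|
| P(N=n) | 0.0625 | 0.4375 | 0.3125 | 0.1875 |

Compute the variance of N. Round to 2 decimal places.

E[N] = (-6)(0.0625) + (-1)(0.4375) + (3)(0.3125) + (6)(0.1875) = 1.25
E[N²] = (-6)²(0.0625) + (-1)²(0.4375) + (3)²(0.3125) + (6)²(0.1875) = 12.25
Var(N) = E[N²] − (E[N])² = 12.25 − (1.25)² = 10.6875

10.69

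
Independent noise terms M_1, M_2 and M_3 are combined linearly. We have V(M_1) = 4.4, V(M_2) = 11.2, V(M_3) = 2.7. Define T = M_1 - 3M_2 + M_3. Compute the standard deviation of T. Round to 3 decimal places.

By independence, V(T) = (1)²V(M_1) + (-3)²V(M_2) + (1)²V(M_3)
= (1)²·4.4 + (-3)²·11.2 + (1)²·2.7 = 107.9
SD(T) = √107.9 ≈ 10.387

10.387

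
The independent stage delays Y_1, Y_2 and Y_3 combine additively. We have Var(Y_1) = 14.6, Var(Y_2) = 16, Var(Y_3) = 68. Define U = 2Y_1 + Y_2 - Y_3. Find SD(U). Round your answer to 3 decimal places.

11.933

By independence, Var(U) = (2)²Var(Y_1) + (1)²Var(Y_2) + (-1)²Var(Y_3)
= (2)²·14.6 + (1)²·16 + (-1)²·68 = 142.4
SD(U) = √142.4 ≈ 11.933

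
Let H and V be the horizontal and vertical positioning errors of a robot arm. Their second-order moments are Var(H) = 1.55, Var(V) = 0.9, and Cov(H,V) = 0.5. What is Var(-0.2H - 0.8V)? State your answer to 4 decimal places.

0.7980

Var(-0.2H - 0.8V) = (-0.2)²·Var(H) + (-0.8)²·Var(V) + 2·(-0.2)·(-0.8)·Cov(H,V)
= 0.04·1.55 + 0.64·0.9 + 0.32·0.5 = 0.798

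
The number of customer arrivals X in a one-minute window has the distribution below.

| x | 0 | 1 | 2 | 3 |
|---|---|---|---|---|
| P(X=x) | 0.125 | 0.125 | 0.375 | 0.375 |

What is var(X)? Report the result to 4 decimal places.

1.0000

E[X] = (0)(0.125) + (1)(0.125) + (2)(0.375) + (3)(0.375) = 2
E[X²] = (0)²(0.125) + (1)²(0.125) + (2)²(0.375) + (3)²(0.375) = 5
var(X) = E[X²] − (E[X])² = 5 − (2)² = 1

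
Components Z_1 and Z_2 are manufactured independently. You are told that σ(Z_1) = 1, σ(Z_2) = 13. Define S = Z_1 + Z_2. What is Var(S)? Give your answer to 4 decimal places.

170.0000

Var(Z_1) = 1, Var(Z_2) = 169
By independence, Var(S) = (1)²Var(Z_1) + (1)²Var(Z_2)
= (1)²·1 + (1)²·169 = 170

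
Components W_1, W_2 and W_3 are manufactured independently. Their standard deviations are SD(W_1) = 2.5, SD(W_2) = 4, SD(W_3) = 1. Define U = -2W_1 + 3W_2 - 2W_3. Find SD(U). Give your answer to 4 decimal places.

V(W_1) = 6.25, V(W_2) = 16, V(W_3) = 1
By independence, V(U) = (-2)²V(W_1) + (3)²V(W_2) + (-2)²V(W_3)
= (-2)²·6.25 + (3)²·16 + (-2)²·1 = 173
SD(U) = √173 ≈ 13.1529

13.1529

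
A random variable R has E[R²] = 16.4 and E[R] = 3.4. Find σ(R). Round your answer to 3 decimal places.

var(R) = 16.4 − (3.4)² = 4.84
σ(R) = √4.84 ≈ 2.200

2.200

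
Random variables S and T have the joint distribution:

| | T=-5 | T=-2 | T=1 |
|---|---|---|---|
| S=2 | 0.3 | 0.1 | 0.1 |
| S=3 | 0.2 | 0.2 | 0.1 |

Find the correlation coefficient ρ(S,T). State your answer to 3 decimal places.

0.128

E[S] = 2.5,  E[T] = -2.9
E[ST] = -7.1
Cov(S,T) = E[ST] − E[S]E[T] = -7.1 − (2.5)(-2.9) = 0.15
Var(S) = 0.25,  Var(T) = 5.49
ρ = 0.15 / √(0.25·5.49) ≈ 0.128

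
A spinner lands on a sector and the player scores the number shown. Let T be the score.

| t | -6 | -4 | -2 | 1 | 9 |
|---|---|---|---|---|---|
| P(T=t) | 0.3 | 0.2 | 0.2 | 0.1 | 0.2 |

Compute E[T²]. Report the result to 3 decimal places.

E[T²] = (-6)²(0.3) + (-4)²(0.2) + (-2)²(0.2) + (1)²(0.1) + (9)²(0.2) = 31.1

31.100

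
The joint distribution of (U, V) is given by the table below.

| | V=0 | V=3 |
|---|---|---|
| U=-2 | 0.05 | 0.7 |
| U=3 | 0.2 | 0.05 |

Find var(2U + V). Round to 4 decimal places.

E[U] = -0.75,  E[V] = 2.25,  E[UV] = -3.75
var(U) = 5.25 − (-0.75)² = 4.6875;  var(V) = 6.75 − (2.25)² = 1.6875
cov(U,V) = -3.75 − (-0.75)(2.25) = -2.0625
var(2U + V) = (2)²·4.6875 + (1)²·1.6875 + 2·(2)·(1)·-2.0625 = 12.1875

12.1875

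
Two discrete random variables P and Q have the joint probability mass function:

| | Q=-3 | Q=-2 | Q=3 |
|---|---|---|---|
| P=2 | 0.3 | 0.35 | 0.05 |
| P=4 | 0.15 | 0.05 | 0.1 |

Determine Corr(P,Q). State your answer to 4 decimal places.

E[P] = 2.6,  E[Q] = -1.7
E[PQ] = -3.9
cov(P,Q) = E[PQ] − E[P]E[Q] = -3.9 − (2.6)(-1.7) = 0.52
Var(P) = 0.84,  Var(Q) = 4.11
ρ = 0.52 / √(0.84·4.11) ≈ 0.2799

0.2799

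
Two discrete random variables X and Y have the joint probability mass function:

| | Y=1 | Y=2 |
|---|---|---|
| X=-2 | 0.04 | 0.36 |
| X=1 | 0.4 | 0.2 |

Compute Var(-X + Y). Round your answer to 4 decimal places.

E[X] = -0.2,  E[Y] = 1.56,  E[XY] = -0.72
Var(X) = 2.2 − (-0.2)² = 2.16;  Var(Y) = 2.68 − (1.56)² = 0.2464
Cov(X,Y) = -0.72 − (-0.2)(1.56) = -0.408
Var(-X + Y) = (-1)²·2.16 + (1)²·0.2464 + 2·(-1)·(1)·-0.408 = 3.2224

3.2224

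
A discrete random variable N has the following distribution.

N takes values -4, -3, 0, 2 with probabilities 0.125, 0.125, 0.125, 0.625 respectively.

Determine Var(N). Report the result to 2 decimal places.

E[N] = (-4)(0.125) + (-3)(0.125) + (0)(0.125) + (2)(0.625) = 0.375
E[N²] = (-4)²(0.125) + (-3)²(0.125) + (0)²(0.125) + (2)²(0.625) = 5.625
Var(N) = E[N²] − (E[N])² = 5.625 − (0.375)² = 5.484375

5.48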